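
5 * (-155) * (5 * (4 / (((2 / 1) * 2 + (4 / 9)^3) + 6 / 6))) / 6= -1883250 / 3709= -507.75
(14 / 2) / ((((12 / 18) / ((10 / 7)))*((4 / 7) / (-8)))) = -210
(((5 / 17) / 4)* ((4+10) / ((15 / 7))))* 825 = 396.32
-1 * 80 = -80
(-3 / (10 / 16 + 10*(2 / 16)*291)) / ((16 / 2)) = -3 / 2915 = -0.00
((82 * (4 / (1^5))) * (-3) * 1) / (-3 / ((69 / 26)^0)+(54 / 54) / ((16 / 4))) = 3936 / 11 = 357.82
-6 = -6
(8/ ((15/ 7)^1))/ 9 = 56/ 135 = 0.41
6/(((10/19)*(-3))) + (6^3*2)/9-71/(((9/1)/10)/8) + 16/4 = -26231/45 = -582.91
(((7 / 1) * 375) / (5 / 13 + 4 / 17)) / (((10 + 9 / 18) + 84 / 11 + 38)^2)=863940 / 642941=1.34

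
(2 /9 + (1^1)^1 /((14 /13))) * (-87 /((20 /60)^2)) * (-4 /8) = 12615 /28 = 450.54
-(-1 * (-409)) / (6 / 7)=-2863 / 6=-477.17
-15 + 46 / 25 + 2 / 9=-2911 / 225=-12.94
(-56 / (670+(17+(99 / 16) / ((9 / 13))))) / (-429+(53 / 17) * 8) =896 / 4499195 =0.00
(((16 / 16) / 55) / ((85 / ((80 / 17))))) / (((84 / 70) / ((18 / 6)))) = 8 / 3179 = 0.00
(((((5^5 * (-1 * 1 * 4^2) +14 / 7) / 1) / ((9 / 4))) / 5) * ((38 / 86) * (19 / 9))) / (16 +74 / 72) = -96262816 / 395385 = -243.47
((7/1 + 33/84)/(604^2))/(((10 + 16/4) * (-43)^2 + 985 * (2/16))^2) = 207/6910085043921703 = 0.00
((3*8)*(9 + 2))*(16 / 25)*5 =4224 / 5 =844.80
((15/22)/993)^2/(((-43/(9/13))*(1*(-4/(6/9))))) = 75/59284771832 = 0.00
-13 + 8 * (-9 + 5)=-45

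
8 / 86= 4 / 43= 0.09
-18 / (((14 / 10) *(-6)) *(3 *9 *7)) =5 / 441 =0.01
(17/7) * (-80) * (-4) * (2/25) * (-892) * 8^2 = -3549242.51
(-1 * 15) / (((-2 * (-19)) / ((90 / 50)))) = -27 / 38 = -0.71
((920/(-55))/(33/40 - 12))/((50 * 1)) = 0.03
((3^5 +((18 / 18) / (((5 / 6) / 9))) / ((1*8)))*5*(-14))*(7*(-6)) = 718389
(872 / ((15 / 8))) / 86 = 5.41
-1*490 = -490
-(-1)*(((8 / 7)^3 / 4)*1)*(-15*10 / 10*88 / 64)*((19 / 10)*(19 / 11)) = -8664 / 343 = -25.26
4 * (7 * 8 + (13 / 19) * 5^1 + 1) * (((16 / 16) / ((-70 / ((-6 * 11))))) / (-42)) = -3608 / 665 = -5.43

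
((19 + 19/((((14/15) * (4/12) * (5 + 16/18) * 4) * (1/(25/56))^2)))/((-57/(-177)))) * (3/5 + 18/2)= 1692256821/2908640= 581.80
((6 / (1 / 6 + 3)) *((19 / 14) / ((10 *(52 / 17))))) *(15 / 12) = 153 / 1456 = 0.11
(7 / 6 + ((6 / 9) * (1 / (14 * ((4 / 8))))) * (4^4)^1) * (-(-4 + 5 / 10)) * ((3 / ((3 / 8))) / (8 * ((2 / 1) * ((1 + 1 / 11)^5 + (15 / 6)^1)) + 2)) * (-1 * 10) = -1728077230 / 16118181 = -107.21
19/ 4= 4.75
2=2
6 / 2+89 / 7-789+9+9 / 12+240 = -14659 / 28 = -523.54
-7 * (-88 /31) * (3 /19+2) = 25256 /589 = 42.88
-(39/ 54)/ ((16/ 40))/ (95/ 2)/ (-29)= 13/ 9918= 0.00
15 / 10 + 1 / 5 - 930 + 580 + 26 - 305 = -6273 / 10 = -627.30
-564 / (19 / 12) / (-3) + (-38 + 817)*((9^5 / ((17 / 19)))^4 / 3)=7816897126469569476351778683 / 1586899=4925894544309101887613.38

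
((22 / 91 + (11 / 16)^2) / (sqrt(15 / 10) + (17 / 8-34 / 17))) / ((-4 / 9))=149787 / 1106560-149787 * sqrt(6) / 276640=-1.19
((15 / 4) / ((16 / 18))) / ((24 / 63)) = 2835 / 256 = 11.07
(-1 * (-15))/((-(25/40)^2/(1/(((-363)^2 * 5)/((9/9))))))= -64/1098075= -0.00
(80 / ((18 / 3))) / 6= 20 / 9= 2.22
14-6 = 8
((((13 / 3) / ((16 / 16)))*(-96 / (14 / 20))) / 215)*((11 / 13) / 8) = -88 / 301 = -0.29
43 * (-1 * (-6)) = 258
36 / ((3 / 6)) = 72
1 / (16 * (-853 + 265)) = -1 / 9408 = -0.00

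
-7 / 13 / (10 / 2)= -0.11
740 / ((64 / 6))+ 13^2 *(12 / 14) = 11997 / 56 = 214.23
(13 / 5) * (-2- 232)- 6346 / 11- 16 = -66072 / 55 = -1201.31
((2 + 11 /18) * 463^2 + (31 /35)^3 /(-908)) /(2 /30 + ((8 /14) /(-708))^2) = 8396037.12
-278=-278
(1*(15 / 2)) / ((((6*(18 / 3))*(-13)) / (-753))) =1255 / 104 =12.07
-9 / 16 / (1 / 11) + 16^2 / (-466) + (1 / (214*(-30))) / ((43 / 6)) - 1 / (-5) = -560619911 / 85762640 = -6.54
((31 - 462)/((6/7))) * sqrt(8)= -3017 * sqrt(2)/3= -1422.23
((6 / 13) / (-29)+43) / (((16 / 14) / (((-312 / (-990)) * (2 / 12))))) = 22687 / 11484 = 1.98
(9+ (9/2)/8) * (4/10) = 3.82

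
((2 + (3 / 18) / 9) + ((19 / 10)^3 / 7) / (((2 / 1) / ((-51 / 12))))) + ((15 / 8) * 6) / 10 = 1604719 / 1512000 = 1.06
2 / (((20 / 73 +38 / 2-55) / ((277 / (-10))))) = 20221 / 13040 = 1.55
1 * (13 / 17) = 13 / 17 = 0.76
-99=-99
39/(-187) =-39/187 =-0.21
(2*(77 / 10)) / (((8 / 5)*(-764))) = -77 / 6112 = -0.01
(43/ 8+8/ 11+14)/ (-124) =-1769/ 10912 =-0.16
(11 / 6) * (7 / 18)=77 / 108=0.71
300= 300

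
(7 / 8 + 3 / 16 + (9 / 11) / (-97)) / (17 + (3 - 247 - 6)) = -17995 / 3977776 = -0.00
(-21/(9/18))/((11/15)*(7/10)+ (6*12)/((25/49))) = -180/607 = -0.30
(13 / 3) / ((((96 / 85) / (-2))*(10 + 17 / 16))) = -1105 / 1593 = -0.69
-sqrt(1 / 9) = -0.33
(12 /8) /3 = 1 /2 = 0.50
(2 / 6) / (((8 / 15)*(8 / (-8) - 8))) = -5 / 72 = -0.07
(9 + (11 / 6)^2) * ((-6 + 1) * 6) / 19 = -2225 / 114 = -19.52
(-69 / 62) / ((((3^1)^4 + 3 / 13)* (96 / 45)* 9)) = -1495 / 2095104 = -0.00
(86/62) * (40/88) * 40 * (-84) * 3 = -2167200/341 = -6355.43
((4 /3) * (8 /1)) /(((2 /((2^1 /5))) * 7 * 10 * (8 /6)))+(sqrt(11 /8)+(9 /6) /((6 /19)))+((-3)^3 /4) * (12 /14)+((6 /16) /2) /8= 0.18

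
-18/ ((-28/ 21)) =27/ 2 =13.50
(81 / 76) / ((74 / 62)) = 2511 / 2812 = 0.89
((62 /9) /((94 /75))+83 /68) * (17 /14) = 64403 /7896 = 8.16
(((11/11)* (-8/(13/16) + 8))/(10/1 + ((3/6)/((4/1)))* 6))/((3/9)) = -288/559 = -0.52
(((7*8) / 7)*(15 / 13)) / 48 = 0.19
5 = 5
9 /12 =0.75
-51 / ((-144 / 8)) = 17 / 6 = 2.83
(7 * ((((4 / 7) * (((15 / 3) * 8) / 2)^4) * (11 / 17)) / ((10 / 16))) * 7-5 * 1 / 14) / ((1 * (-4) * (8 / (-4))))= 1103871915 / 1904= 579764.66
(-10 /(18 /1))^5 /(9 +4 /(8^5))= -25600000 /4353623721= -0.01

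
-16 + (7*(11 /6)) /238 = -3253 /204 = -15.95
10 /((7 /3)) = 30 /7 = 4.29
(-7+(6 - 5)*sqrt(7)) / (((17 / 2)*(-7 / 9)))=18 / 17 - 18*sqrt(7) / 119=0.66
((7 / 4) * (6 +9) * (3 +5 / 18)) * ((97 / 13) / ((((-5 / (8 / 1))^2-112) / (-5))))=28.76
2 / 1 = 2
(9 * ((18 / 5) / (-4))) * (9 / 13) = -729 / 130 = -5.61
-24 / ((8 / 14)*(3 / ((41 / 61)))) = -574 / 61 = -9.41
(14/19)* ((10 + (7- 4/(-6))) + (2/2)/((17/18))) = 13370/969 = 13.80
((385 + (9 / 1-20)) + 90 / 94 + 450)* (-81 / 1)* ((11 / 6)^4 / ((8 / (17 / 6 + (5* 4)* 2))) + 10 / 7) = -149338302821 / 36096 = -4137253.51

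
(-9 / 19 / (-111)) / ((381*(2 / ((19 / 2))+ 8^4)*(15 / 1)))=1 / 5485706580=0.00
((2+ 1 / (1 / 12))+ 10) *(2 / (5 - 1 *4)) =48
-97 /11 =-8.82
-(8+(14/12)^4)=-12769/1296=-9.85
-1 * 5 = -5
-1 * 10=-10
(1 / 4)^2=1 / 16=0.06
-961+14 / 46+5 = -21981 / 23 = -955.70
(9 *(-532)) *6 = -28728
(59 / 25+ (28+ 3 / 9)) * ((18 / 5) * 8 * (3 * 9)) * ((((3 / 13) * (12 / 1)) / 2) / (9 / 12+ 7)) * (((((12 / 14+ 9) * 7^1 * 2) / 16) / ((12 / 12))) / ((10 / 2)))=1852686432 / 251875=7355.58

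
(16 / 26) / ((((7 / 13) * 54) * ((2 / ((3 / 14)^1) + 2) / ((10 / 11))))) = 20 / 11781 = 0.00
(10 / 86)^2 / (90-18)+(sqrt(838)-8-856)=-115022567 / 133128+sqrt(838)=-835.05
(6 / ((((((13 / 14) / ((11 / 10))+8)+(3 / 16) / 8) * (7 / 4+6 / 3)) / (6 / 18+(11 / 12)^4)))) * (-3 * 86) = -570895864 / 11798865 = -48.39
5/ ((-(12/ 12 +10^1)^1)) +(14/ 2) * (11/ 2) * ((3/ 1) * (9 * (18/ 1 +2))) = 228685/ 11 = 20789.55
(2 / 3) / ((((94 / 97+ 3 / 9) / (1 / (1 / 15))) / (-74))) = -215340 / 379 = -568.18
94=94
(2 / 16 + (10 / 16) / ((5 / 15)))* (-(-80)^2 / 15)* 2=-5120 / 3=-1706.67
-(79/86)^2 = -6241/7396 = -0.84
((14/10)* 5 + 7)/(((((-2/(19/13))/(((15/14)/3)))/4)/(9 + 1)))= -1900/13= -146.15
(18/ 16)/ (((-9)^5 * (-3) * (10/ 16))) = 1/ 98415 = 0.00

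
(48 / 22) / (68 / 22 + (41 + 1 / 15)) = 180 / 3643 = 0.05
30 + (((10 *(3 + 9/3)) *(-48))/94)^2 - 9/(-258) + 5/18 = 828396979/854883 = 969.02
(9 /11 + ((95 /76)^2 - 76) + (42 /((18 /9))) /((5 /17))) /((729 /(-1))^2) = -217 /51963120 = -0.00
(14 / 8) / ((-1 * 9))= -7 / 36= -0.19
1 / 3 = 0.33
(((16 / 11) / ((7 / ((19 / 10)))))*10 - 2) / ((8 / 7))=1.70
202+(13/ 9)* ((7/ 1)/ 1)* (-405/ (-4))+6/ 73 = 357943/ 292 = 1225.83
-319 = -319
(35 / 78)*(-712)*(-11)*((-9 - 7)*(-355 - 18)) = 817974080 / 39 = 20973694.36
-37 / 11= -3.36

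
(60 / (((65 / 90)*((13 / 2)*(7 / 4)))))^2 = 74649600 / 1399489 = 53.34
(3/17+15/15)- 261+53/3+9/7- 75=-112766/357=-315.87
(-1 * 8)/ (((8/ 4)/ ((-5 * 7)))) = 140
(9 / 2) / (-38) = -9 / 76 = -0.12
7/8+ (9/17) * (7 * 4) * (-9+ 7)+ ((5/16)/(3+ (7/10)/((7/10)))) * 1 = -31219/1088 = -28.69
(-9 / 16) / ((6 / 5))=-15 / 32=-0.47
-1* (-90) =90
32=32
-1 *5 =-5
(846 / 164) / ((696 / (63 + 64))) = 17907 / 19024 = 0.94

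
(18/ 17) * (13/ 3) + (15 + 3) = 22.59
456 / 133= 24 / 7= 3.43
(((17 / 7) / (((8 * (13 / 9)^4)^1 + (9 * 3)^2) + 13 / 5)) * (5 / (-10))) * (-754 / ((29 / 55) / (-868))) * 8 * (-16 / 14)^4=-810096264806400 / 30183664889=-26838.90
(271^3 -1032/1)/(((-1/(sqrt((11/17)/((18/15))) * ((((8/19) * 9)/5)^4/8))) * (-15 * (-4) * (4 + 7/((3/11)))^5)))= -225631187226432 * sqrt(5610)/38660136233447478125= -0.00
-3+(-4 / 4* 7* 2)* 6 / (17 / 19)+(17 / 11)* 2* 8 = -13493 / 187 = -72.16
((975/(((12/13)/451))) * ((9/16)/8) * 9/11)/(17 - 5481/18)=-561249/5888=-95.32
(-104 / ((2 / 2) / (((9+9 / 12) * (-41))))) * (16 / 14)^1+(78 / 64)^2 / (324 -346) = 7492621929 / 157696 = 47513.08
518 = 518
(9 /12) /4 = 3 /16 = 0.19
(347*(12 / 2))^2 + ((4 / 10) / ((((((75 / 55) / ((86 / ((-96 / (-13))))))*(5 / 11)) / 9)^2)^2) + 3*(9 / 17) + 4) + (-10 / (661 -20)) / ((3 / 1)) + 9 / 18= 693322554415226393661331 / 2092224000000000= 331380652.56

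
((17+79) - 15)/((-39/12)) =-324/13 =-24.92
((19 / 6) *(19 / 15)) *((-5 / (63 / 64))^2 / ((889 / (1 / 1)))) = 3696640 / 31755969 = 0.12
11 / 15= 0.73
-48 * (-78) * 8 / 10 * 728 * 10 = 21805056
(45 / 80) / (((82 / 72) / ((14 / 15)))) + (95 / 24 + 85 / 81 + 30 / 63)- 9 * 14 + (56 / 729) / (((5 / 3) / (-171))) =-23793137 / 185976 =-127.94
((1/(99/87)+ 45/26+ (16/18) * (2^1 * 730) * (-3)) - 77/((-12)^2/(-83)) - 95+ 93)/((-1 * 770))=15849011/3171168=5.00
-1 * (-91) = 91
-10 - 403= -413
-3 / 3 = -1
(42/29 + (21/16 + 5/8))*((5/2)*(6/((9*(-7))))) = -7855/9744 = -0.81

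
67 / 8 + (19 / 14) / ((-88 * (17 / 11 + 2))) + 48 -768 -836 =-6760045 / 4368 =-1547.63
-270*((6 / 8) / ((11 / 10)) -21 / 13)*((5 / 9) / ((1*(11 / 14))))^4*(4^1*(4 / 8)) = 21368900000 / 169586703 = 126.01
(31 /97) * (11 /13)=341 /1261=0.27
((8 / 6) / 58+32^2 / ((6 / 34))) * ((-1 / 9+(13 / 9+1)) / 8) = 1692.45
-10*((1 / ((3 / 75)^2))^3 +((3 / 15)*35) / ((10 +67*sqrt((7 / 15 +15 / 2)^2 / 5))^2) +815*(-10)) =-159952374271966314492419750 / 65518679672536561 +3026457000000*sqrt(5) / 65518679672536561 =-2441324750.00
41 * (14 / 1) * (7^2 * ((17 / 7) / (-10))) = -34153 / 5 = -6830.60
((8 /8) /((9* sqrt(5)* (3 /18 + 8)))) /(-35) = -2* sqrt(5) /25725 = -0.00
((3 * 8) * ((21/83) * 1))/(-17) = -504/1411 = -0.36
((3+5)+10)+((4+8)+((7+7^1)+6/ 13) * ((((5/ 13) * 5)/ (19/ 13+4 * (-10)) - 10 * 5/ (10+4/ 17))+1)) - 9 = -2260577/ 62959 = -35.91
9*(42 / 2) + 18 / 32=3033 / 16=189.56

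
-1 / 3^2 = -1 / 9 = -0.11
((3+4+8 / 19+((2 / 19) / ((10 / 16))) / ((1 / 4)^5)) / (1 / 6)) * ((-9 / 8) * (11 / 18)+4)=2717151 / 760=3575.20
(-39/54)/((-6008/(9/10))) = 13/120160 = 0.00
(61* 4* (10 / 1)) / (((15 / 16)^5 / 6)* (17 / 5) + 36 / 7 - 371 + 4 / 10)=-179096780800 / 26794549357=-6.68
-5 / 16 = -0.31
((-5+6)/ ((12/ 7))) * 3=7/ 4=1.75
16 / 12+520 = 1564 / 3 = 521.33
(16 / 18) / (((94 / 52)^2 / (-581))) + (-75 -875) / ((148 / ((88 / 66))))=-122551426 / 735597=-166.60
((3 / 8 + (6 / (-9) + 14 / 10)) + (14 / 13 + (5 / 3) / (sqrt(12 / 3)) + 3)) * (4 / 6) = 9389 / 2340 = 4.01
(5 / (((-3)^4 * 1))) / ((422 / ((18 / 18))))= 5 / 34182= 0.00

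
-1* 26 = -26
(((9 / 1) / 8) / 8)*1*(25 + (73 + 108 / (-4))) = 639 / 64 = 9.98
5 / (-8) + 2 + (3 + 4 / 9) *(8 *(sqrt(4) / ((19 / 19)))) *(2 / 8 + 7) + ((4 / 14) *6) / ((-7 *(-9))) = 400.96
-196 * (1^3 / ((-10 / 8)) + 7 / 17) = 6468 / 85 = 76.09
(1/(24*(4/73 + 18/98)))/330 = 3577/6755760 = 0.00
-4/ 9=-0.44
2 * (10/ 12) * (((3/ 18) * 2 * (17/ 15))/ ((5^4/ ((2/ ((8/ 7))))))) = 119/ 67500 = 0.00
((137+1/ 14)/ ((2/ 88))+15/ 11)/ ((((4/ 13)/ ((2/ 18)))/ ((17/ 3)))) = 102655163/ 8316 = 12344.30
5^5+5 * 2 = 3135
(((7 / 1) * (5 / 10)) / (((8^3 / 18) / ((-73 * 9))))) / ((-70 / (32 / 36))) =657 / 640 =1.03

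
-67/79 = -0.85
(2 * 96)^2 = 36864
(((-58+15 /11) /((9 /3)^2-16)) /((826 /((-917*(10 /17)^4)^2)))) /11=534565150000000 /49799932371299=10.73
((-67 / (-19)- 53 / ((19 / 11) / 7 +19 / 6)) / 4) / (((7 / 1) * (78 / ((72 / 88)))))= -56775 / 12628616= -0.00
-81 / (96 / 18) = -243 / 16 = -15.19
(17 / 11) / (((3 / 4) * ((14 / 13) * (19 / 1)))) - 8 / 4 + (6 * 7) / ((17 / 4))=595640 / 74613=7.98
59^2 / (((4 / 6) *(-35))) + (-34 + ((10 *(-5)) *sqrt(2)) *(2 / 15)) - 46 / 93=-193.11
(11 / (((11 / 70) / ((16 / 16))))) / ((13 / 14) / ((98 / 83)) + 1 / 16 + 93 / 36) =1152480 / 56509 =20.39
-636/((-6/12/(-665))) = -845880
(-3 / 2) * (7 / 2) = -21 / 4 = -5.25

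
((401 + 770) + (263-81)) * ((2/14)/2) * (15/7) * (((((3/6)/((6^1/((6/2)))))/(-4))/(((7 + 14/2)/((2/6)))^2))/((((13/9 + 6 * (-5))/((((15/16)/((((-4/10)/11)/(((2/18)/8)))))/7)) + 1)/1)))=-1860375/141791612032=-0.00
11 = 11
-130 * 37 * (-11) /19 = 2784.74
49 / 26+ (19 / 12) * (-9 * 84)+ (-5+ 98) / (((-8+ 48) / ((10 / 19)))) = -1179565 / 988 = -1193.89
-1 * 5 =-5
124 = 124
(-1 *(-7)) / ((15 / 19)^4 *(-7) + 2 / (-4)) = -1824494 / 839071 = -2.17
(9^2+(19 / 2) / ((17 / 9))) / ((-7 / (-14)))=2925 / 17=172.06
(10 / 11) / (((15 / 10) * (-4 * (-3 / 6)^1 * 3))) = 0.10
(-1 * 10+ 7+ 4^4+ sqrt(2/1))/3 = sqrt(2)/3+ 253/3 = 84.80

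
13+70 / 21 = 49 / 3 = 16.33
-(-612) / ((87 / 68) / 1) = 13872 / 29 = 478.34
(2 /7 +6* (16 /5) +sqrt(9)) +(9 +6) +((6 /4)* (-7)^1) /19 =49121 /1330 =36.93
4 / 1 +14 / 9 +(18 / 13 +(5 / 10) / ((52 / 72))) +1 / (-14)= 12385 / 1638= 7.56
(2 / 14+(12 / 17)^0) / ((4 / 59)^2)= 248.64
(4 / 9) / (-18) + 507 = 41065 / 81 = 506.98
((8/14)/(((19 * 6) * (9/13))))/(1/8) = 0.06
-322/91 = -3.54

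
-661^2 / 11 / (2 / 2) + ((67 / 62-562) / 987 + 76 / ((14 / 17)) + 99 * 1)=-39529.37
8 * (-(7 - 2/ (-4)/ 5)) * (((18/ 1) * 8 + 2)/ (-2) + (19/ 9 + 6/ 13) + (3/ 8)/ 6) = 9352333/ 2340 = 3996.72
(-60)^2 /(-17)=-3600 /17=-211.76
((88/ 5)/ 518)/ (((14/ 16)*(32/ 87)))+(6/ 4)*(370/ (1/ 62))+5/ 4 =1247755753/ 36260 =34411.36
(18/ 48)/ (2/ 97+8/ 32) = 97/ 70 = 1.39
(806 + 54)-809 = 51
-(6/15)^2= -4/25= -0.16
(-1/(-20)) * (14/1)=7/10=0.70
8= 8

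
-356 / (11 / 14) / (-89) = 5.09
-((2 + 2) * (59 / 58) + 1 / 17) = -2035 / 493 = -4.13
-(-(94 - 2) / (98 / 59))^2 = -7365796 / 2401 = -3067.80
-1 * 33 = -33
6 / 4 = 3 / 2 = 1.50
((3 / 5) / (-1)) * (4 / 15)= -4 / 25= -0.16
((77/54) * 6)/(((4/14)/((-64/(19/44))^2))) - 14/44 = 47016093481/71478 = 657770.13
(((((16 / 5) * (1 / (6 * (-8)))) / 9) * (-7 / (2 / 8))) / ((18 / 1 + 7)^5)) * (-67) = -1876 / 1318359375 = -0.00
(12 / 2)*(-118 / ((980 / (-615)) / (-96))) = -2090016 / 49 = -42653.39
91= 91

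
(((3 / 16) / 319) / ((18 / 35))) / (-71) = -35 / 2174304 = -0.00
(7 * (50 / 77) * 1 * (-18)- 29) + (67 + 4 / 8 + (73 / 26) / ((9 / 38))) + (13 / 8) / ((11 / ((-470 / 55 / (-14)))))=-24872509 / 792792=-31.37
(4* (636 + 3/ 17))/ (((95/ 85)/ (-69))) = -2984940/ 19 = -157102.11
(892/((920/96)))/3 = 3568/115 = 31.03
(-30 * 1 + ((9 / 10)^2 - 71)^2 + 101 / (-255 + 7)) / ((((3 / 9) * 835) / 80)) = 4553492823 / 3235625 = 1407.30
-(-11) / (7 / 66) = 726 / 7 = 103.71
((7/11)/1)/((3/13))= 91/33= 2.76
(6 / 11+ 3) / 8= 39 / 88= 0.44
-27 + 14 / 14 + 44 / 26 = -316 / 13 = -24.31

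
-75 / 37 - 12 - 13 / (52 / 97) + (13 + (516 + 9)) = 73959 / 148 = 499.72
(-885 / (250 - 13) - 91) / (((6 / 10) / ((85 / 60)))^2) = -13517975 / 25596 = -528.13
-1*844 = -844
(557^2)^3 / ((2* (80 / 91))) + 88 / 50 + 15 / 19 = 258164289633703551357 / 15200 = 16984492739059444.17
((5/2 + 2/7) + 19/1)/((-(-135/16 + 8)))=2440/49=49.80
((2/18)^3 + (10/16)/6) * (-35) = -3.69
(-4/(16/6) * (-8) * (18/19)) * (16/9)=384/19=20.21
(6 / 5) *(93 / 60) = 93 / 50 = 1.86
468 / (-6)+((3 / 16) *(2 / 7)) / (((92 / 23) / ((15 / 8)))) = -139731 / 1792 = -77.97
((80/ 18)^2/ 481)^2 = 2560000/ 1517959521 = 0.00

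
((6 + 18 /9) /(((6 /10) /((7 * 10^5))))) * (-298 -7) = -8540000000 /3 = -2846666666.67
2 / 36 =1 / 18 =0.06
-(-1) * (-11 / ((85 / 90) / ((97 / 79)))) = -19206 / 1343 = -14.30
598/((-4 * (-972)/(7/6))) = 2093/11664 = 0.18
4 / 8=1 / 2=0.50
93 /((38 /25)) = 2325 /38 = 61.18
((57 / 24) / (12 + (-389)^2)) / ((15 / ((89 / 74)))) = 1691 / 1343837040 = 0.00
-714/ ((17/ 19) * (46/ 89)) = -35511/ 23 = -1543.96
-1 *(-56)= 56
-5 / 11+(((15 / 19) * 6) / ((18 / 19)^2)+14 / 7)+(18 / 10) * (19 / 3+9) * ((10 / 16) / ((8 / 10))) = 44963 / 1584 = 28.39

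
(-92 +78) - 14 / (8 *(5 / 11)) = -357 / 20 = -17.85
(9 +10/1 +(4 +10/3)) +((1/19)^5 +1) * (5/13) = 2580095173/96567861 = 26.72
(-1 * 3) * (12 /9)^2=-16 /3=-5.33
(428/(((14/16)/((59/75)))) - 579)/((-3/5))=101959/315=323.68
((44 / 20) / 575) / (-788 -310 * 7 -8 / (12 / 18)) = -1 / 776250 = -0.00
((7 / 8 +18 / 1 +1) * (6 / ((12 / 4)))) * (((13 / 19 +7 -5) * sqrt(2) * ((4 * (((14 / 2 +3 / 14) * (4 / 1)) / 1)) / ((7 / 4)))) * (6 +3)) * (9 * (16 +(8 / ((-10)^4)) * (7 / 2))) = 5308107076206 * sqrt(2) / 581875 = 12901047.51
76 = 76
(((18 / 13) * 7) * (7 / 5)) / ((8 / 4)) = 441 / 65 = 6.78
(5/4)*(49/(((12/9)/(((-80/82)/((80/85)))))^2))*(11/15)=11682825/430336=27.15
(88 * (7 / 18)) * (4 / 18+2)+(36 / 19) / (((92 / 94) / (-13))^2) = 334065169 / 814131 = 410.33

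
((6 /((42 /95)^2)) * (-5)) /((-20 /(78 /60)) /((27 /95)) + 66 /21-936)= 1055925 /6790084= 0.16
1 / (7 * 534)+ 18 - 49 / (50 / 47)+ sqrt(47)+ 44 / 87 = -37336339 / 1355025+ sqrt(47) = -20.70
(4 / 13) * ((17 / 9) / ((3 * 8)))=17 / 702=0.02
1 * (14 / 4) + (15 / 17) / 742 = 22082 / 6307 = 3.50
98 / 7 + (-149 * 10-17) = -1493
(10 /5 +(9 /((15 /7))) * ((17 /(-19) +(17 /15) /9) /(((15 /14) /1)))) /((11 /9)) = -65006 /78375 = -0.83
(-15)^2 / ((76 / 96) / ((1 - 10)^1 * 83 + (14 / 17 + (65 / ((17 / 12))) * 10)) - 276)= -26379000 / 32358563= -0.82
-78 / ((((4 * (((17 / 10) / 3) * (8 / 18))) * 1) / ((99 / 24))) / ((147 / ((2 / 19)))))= -485269785 / 1088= -446020.02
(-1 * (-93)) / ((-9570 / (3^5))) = -7533 / 3190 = -2.36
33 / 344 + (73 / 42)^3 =5.35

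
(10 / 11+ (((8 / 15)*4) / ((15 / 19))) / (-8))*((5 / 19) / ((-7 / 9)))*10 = -404 / 209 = -1.93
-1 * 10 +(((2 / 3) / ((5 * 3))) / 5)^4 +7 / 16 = -392122265369 / 41006250000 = -9.56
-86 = -86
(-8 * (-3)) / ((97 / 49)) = 1176 / 97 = 12.12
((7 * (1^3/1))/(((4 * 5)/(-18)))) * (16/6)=-84/5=-16.80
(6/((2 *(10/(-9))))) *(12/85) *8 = -1296/425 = -3.05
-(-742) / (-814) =-371 / 407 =-0.91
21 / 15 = 1.40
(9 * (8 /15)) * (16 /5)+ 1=409 /25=16.36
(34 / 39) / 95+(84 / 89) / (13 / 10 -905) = 3461966 / 425700795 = 0.01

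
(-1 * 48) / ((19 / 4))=-192 / 19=-10.11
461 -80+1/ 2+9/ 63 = 5343/ 14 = 381.64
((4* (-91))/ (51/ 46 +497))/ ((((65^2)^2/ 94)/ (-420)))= 10170048/ 6292482625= 0.00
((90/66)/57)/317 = 5/66253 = 0.00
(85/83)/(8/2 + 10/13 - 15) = -1105/11039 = -0.10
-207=-207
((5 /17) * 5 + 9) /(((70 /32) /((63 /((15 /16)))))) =136704 /425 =321.66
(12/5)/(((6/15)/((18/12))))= 9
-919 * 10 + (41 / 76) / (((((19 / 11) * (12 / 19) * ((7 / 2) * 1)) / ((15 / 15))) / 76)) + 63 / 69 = -8866285 / 966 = -9178.35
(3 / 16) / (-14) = -3 / 224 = -0.01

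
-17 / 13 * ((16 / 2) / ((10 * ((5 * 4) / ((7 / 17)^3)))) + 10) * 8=-9828744 / 93925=-104.64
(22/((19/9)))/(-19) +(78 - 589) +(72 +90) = -126187/361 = -349.55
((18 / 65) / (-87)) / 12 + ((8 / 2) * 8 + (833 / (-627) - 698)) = -1577425177 / 2363790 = -667.33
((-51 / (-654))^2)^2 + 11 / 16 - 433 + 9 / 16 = -975120492667 / 2258530576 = -431.75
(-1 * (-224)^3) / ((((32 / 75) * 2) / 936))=12328243200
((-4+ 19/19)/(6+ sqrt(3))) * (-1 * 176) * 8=546.30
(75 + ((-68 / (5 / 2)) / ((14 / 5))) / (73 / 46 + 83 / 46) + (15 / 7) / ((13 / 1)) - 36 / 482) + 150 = 14620894 / 65793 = 222.23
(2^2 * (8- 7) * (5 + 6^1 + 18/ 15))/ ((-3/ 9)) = -146.40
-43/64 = -0.67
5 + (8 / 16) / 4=41 / 8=5.12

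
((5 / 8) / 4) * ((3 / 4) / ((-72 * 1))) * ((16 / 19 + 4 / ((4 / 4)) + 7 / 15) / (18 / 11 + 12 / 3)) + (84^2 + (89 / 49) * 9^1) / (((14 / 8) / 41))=617008628925691 / 3723761664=165694.98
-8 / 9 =-0.89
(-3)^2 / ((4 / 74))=333 / 2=166.50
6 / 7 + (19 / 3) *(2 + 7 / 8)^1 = 3203 / 168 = 19.07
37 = 37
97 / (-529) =-97 / 529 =-0.18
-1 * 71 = -71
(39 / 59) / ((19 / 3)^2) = 351 / 21299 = 0.02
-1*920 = -920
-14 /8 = -7 /4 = -1.75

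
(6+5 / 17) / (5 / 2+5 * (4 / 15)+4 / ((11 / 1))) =7062 / 4709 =1.50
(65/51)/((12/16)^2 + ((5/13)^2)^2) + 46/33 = 178523386/49938163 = 3.57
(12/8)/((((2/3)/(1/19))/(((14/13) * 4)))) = 126/247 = 0.51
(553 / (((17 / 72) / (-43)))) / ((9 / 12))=-2282784 / 17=-134281.41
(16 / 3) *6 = 32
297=297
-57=-57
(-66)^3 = -287496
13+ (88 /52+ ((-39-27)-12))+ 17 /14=-11301 /182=-62.09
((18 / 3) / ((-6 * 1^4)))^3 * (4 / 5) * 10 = -8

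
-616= -616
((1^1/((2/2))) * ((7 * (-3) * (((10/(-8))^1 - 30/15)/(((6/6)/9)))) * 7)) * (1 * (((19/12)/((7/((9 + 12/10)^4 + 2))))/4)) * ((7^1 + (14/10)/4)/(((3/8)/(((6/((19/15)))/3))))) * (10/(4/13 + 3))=10590233358159/43000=246284496.70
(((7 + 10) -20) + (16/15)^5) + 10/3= 1301701/759375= 1.71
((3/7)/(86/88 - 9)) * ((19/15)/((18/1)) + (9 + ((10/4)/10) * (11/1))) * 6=-140426/37065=-3.79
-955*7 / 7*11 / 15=-2101 / 3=-700.33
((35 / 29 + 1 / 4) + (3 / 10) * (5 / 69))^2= 15563025 / 7118224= 2.19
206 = 206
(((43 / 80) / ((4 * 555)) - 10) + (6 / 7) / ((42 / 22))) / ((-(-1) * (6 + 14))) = -83114693 / 174048000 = -0.48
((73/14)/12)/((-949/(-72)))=3/91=0.03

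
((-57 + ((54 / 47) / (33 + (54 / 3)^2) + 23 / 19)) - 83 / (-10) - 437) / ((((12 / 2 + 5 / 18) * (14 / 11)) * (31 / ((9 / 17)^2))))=-4128574203171 / 7530684279230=-0.55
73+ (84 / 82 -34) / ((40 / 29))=49.09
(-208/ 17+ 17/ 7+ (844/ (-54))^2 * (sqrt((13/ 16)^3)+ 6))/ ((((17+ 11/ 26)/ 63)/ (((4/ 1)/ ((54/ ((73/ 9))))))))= 3844789039 * sqrt(13)/ 35665596+ 159813160156/ 50526261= 3551.65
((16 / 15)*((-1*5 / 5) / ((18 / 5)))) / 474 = -4 / 6399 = -0.00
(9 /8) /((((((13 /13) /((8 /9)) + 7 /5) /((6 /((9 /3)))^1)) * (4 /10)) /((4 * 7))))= 6300 /101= 62.38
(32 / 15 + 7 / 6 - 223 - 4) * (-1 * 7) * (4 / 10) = 626.36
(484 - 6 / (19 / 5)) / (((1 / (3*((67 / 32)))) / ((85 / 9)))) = 26100185 / 912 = 28618.62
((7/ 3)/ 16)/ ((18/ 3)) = 7/ 288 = 0.02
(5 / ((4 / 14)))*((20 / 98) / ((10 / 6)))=15 / 7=2.14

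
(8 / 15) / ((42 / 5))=4 / 63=0.06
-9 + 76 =67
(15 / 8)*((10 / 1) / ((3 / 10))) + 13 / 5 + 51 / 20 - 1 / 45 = 12173 / 180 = 67.63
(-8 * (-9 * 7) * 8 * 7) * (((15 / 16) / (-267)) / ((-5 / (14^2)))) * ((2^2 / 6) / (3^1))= 76832 / 89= 863.28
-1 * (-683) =683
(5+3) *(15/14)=60/7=8.57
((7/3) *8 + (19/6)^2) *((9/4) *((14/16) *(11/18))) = 79541/2304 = 34.52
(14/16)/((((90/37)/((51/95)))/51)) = 74851/7600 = 9.85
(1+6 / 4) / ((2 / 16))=20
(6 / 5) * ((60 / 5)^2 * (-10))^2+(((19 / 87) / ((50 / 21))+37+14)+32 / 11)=39689565313 / 15950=2488374.00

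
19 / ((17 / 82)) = 1558 / 17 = 91.65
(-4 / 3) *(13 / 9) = -1.93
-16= -16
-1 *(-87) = 87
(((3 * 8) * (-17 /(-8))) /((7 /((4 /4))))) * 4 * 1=204 /7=29.14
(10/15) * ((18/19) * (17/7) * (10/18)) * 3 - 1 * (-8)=10.56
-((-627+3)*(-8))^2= -24920064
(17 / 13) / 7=17 / 91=0.19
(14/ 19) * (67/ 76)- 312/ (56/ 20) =-559877/ 5054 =-110.78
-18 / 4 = -9 / 2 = -4.50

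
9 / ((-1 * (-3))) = 3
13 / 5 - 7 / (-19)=282 / 95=2.97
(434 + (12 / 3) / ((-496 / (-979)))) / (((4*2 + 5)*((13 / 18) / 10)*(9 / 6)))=313.77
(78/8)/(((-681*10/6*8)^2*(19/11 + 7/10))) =143/2935091840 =0.00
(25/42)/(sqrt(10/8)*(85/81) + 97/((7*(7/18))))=1336475700/79918517779-19679625*sqrt(5)/79918517779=0.02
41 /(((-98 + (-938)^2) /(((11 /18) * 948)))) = 35629 /1319619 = 0.03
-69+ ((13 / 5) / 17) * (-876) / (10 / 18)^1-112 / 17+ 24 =-124417 / 425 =-292.75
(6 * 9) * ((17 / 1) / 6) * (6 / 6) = 153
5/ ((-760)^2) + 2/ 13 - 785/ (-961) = 1400923533/ 1443191360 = 0.97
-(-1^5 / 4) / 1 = 1 / 4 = 0.25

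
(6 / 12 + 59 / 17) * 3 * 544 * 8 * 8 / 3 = 138240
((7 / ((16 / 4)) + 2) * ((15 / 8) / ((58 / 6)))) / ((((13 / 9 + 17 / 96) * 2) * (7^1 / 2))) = 6075 / 94801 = 0.06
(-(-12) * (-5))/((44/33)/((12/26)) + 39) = -540/377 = -1.43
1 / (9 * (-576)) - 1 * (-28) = 145151 / 5184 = 28.00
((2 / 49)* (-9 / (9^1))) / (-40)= 1 / 980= 0.00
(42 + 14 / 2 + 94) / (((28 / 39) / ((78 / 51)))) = 72501 / 238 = 304.63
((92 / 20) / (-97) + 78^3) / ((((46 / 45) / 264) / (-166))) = -45388939109976 / 2231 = -20344661187.80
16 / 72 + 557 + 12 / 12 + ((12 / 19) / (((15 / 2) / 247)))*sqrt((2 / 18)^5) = 678344 / 1215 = 558.31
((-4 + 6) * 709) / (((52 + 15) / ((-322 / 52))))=-114149 / 871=-131.06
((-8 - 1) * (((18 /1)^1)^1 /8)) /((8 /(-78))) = 3159 /16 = 197.44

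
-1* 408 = -408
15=15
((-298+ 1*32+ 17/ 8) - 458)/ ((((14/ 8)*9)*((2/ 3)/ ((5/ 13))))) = -1375/ 52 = -26.44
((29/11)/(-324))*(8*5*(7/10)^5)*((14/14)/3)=-487403/26730000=-0.02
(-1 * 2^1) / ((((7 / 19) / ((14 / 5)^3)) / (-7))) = 104272 / 125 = 834.18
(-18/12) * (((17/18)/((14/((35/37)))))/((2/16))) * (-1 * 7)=595/111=5.36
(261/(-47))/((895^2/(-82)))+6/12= 37690979/75296350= 0.50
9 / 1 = 9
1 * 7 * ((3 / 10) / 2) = 21 / 20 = 1.05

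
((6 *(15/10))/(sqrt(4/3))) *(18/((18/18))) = 81 *sqrt(3) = 140.30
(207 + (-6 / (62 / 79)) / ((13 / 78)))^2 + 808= 25726513 / 961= 26770.57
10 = 10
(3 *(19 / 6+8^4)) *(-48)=-590280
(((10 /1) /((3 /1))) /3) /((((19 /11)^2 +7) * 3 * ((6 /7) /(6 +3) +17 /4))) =847 /99207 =0.01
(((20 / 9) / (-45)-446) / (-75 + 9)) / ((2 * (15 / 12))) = 7226 / 2673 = 2.70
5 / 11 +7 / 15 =152 / 165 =0.92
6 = 6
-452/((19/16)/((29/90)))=-104864/855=-122.65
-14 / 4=-7 / 2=-3.50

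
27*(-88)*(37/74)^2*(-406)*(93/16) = 5607063/4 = 1401765.75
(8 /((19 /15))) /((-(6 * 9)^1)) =-20 /171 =-0.12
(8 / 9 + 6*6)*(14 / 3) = 4648 / 27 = 172.15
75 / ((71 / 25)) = 1875 / 71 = 26.41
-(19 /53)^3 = -6859 /148877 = -0.05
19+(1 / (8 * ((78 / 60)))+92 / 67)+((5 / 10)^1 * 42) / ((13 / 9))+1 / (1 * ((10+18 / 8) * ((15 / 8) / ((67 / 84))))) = 1884428069 / 53775540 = 35.04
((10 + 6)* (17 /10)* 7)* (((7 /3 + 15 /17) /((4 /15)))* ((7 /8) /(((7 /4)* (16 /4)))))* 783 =224721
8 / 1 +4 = 12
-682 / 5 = -136.40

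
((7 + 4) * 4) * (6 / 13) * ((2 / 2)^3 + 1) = 528 / 13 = 40.62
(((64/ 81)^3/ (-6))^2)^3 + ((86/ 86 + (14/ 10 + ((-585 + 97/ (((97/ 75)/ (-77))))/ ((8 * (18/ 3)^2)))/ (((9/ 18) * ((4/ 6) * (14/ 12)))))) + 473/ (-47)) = -3482359581116439793665275277297975599476111/ 54032338752577565301101529064333449900810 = -64.45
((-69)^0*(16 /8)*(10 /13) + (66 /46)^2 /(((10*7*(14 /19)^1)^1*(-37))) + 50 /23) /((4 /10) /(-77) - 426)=-10179936987 /1168515302864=-0.01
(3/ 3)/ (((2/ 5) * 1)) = 5/ 2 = 2.50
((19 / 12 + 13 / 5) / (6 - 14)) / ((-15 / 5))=251 / 1440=0.17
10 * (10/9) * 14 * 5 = 7000/9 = 777.78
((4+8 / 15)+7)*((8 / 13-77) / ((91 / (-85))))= 973471 / 1183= 822.88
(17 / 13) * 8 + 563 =7455 / 13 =573.46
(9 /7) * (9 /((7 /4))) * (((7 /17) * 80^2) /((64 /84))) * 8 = 3110400 /17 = 182964.71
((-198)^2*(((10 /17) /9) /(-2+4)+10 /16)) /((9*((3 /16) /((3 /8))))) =97405 /17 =5729.71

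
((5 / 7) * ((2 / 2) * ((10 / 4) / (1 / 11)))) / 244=275 / 3416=0.08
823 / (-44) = -823 / 44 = -18.70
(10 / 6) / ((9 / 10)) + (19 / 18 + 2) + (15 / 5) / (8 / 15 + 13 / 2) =60775 / 11394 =5.33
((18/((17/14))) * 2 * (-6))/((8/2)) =-756/17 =-44.47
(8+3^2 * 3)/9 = 35/9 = 3.89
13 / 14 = 0.93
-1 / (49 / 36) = -36 / 49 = -0.73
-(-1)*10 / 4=5 / 2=2.50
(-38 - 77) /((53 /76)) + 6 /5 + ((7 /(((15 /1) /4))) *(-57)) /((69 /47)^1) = -863714 /3657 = -236.18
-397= -397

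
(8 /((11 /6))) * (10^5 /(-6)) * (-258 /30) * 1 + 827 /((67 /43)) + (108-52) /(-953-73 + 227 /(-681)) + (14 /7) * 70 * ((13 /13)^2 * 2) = 1421135514133 /2269223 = 626265.25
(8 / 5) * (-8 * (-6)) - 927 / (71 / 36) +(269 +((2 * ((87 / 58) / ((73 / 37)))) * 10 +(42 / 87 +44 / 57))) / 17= -274135066793 / 728237415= -376.44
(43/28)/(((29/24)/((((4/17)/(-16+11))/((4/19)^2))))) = -46569/34510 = -1.35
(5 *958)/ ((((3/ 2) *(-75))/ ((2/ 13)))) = -3832/ 585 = -6.55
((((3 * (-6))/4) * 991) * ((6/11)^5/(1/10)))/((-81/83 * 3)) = 118444320/161051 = 735.45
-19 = -19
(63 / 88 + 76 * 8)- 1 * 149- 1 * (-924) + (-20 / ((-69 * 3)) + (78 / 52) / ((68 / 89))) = 53641994 / 38709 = 1385.78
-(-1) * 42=42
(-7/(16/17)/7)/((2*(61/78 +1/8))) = -663/1132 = -0.59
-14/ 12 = -7/ 6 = -1.17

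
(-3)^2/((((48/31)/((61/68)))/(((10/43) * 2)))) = 28365/11696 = 2.43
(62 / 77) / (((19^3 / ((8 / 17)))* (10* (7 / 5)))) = 248 / 62849017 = 0.00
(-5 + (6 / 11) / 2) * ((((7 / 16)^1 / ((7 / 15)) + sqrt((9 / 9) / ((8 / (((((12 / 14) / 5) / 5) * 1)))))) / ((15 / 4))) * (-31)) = 3224 * sqrt(21) / 5775 + 403 / 11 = 39.19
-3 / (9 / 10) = -10 / 3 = -3.33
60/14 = 30/7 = 4.29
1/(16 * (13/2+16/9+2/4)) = 9/1264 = 0.01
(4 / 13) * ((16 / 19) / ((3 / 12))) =256 / 247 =1.04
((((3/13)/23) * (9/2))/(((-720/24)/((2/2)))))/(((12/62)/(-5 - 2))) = 651/11960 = 0.05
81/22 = 3.68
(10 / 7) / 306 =5 / 1071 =0.00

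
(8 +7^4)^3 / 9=1553344881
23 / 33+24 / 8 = 122 / 33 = 3.70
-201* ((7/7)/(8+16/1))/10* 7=-469/80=-5.86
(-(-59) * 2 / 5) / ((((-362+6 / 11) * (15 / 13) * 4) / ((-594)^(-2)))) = -767 / 19130126400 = -0.00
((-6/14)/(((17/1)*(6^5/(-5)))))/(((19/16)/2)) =5/183141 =0.00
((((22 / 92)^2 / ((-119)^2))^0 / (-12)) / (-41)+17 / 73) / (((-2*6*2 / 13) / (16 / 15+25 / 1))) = -42885271 / 12929760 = -3.32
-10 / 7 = -1.43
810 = 810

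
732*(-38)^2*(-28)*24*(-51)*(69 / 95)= 131556773376 / 5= 26311354675.20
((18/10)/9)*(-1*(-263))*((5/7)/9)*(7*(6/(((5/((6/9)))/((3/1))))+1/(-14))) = 42869/630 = 68.05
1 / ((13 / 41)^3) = 68921 / 2197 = 31.37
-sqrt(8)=-2 * sqrt(2)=-2.83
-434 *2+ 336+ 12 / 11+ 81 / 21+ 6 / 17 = -689449 / 1309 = -526.70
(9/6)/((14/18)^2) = 243/98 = 2.48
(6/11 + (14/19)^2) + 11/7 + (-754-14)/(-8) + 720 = 22756287/27797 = 818.66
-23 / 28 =-0.82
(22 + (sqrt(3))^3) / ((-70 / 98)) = -154 / 5 - 21* sqrt(3) / 5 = -38.07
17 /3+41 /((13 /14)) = 1943 /39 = 49.82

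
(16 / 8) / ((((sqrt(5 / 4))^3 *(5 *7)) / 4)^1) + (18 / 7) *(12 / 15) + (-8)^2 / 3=64 *sqrt(5) / 875 + 2456 / 105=23.55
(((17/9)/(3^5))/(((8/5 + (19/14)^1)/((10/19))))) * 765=1.06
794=794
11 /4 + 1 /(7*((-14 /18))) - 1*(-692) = 136135 /196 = 694.57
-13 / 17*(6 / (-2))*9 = 351 / 17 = 20.65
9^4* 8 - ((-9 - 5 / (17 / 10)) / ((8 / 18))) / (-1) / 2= 7136541 / 136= 52474.57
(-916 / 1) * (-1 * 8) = 7328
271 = 271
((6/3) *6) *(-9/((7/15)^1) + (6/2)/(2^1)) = -213.43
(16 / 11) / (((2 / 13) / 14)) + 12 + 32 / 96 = 4775 / 33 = 144.70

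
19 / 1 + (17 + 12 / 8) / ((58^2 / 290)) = 2389 / 116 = 20.59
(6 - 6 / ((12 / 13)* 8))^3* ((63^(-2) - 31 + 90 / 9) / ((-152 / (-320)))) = -59571628595 / 9652608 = -6171.56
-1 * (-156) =156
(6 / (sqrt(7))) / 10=3 * sqrt(7) / 35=0.23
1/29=0.03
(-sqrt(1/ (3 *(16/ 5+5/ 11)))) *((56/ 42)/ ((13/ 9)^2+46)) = -36 *sqrt(3685)/ 260965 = -0.01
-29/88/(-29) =1/88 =0.01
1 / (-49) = -1 / 49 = -0.02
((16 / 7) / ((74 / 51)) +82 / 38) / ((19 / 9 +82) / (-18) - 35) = -2976102 / 31627267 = -0.09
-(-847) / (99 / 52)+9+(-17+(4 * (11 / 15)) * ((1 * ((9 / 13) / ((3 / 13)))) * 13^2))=86584 / 45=1924.09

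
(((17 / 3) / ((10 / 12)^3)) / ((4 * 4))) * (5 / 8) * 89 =13617 / 400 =34.04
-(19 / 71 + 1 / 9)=-242 / 639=-0.38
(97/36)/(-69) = -97/2484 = -0.04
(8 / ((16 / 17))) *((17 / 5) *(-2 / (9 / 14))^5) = -2486898176 / 295245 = -8423.17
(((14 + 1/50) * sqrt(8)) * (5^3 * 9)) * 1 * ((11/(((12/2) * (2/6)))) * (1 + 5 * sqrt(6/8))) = 346995 * sqrt(2)/2 + 1734975 * sqrt(6)/4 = 1307813.38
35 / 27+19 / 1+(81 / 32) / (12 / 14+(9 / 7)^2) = 754697 / 35424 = 21.30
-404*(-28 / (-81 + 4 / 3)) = -141.99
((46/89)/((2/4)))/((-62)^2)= 23/85529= 0.00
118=118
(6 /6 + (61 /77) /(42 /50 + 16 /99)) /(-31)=-31078 /537943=-0.06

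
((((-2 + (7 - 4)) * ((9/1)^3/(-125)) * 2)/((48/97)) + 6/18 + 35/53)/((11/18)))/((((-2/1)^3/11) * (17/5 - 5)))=-31.75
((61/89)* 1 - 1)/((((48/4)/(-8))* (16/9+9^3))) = 168/585353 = 0.00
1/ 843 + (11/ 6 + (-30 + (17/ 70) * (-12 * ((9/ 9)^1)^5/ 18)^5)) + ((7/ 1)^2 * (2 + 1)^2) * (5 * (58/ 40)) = 30294938027/ 9559620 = 3169.05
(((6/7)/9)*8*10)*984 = 52480/7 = 7497.14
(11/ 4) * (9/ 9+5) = 33/ 2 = 16.50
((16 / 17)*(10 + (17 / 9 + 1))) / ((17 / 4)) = 7424 / 2601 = 2.85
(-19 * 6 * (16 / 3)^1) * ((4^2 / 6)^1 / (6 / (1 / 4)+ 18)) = -38.60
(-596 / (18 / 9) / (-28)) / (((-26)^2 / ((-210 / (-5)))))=447 / 676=0.66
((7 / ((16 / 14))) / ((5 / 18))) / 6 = 147 / 40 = 3.68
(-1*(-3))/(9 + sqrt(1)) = 3/10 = 0.30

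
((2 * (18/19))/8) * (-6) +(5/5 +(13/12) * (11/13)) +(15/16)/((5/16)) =797/228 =3.50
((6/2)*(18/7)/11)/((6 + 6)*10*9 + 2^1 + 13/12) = 648/1000769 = 0.00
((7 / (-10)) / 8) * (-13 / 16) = 0.07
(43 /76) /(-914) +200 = 13892757 /69464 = 200.00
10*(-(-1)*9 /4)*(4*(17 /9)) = 170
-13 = -13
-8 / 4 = -2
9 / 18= 1 / 2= 0.50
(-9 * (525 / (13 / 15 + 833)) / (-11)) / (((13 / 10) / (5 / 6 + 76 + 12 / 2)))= 58708125 / 1788644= 32.82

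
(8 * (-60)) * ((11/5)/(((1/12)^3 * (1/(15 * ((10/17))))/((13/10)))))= -20931162.35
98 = 98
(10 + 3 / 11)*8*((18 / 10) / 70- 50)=-7905932 / 1925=-4106.98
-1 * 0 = 0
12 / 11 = 1.09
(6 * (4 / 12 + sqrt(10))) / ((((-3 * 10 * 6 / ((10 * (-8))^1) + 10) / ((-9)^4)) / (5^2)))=1312200 / 49 + 3936600 * sqrt(10) / 49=280833.11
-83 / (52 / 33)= -2739 / 52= -52.67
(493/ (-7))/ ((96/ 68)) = -8381/ 168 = -49.89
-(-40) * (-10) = -400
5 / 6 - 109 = -649 / 6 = -108.17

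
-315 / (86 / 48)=-7560 / 43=-175.81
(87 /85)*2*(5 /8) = 87 /68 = 1.28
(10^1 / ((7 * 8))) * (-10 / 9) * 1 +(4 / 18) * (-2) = -9 / 14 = -0.64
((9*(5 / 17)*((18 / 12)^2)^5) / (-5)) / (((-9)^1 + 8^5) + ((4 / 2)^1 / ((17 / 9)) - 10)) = -531441 / 570113024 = -0.00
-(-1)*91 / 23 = 91 / 23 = 3.96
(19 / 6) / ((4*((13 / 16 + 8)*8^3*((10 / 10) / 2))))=0.00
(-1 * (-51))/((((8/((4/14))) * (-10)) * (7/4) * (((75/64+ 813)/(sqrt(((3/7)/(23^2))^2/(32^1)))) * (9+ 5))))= -102 * sqrt(2)/110304353005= -0.00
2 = 2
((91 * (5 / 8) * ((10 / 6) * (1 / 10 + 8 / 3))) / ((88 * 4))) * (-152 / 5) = -143507 / 6336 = -22.65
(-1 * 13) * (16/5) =-208/5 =-41.60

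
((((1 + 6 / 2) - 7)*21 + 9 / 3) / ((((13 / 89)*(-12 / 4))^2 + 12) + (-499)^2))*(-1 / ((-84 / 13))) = -514865 / 13807034458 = -0.00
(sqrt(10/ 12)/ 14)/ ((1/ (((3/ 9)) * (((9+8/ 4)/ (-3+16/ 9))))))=-sqrt(30)/ 28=-0.20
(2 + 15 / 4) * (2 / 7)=23 / 14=1.64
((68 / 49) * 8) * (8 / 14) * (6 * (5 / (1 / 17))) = 3235.45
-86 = -86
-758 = -758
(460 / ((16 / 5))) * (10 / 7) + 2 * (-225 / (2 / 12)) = -34925 / 14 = -2494.64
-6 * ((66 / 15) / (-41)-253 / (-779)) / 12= -847 / 7790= -0.11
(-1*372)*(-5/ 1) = 1860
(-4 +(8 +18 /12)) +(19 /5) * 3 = 16.90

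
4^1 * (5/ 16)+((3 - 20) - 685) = -2803/ 4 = -700.75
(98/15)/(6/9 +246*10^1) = 49/18455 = 0.00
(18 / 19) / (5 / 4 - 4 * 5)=-24 / 475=-0.05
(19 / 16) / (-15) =-19 / 240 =-0.08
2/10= 1/5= 0.20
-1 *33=-33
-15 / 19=-0.79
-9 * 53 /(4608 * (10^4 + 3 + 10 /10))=-53 /5122048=-0.00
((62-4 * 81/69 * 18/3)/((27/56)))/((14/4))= 12448/621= 20.05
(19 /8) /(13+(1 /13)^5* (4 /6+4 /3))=7054567 /38614488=0.18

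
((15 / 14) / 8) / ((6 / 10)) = 25 / 112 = 0.22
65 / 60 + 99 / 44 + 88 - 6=256 / 3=85.33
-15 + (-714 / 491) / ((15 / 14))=-40157 / 2455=-16.36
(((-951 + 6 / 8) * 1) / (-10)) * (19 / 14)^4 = 70764303 / 219520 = 322.36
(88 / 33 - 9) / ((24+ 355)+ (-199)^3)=19 / 23640660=0.00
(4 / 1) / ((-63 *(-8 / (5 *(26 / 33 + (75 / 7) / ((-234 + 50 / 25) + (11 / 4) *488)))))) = 68165 / 2153844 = 0.03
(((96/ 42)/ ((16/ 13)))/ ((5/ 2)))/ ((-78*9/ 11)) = -11/ 945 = -0.01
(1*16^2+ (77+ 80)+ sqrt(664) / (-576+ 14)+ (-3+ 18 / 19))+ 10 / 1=7998 / 19 - sqrt(166) / 281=420.90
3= 3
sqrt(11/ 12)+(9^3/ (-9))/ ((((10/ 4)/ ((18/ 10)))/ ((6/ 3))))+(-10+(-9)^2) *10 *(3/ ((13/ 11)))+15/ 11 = 1687.99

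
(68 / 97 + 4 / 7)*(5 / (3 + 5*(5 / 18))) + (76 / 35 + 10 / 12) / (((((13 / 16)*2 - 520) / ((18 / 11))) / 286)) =-108069744 / 85557395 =-1.26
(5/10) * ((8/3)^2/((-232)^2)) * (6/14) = 0.00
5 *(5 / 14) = 25 / 14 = 1.79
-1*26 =-26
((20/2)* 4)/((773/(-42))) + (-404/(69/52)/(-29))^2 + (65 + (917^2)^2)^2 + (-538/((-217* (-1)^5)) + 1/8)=2686445766125813986258467204652707949/5373081053928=499982363780252907469101.70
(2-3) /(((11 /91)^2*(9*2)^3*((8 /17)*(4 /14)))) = -0.09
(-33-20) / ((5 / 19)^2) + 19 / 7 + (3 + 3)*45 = -492.61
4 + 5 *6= 34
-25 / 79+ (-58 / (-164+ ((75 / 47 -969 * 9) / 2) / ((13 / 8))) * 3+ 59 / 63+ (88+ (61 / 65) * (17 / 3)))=2034435320471 / 21643131510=94.00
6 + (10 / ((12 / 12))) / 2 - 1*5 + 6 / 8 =27 / 4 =6.75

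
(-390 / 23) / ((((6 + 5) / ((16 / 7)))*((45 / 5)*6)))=-1040 / 15939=-0.07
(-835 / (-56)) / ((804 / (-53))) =-44255 / 45024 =-0.98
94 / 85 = 1.11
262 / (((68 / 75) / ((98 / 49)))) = 9825 / 17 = 577.94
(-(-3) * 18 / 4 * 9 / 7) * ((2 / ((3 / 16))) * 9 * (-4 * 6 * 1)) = -279936 / 7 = -39990.86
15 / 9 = 5 / 3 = 1.67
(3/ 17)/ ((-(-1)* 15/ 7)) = 7/ 85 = 0.08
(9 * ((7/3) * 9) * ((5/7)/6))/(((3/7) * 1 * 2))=105/4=26.25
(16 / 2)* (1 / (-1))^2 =8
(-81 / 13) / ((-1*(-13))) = -81 / 169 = -0.48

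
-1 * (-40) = 40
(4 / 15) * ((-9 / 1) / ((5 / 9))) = -108 / 25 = -4.32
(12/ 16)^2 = 9/ 16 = 0.56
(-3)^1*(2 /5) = -1.20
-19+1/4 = -75/4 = -18.75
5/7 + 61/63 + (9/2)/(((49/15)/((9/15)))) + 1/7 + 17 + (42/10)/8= 355921/17640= 20.18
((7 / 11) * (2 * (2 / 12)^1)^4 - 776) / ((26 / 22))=-656.61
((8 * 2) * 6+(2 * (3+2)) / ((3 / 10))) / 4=32.33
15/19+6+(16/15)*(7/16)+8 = 4348/285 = 15.26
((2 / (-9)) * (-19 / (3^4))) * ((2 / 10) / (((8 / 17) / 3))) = 323 / 4860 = 0.07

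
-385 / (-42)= 55 / 6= 9.17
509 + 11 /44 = 2037 /4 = 509.25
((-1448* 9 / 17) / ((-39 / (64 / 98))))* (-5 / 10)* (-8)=556032 / 10829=51.35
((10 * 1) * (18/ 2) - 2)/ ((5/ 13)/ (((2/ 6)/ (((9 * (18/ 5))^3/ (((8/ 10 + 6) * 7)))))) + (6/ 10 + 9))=170170/ 1612887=0.11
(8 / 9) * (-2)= -16 / 9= -1.78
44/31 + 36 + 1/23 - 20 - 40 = -16069/713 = -22.54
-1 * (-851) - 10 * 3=821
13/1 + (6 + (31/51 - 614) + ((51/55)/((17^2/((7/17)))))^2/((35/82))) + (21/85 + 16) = -2191034258777/3789765375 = -578.15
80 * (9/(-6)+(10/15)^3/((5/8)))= -2216/27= -82.07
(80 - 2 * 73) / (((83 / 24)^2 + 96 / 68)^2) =-6328295424 / 17144497969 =-0.37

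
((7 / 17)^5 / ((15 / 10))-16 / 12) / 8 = -940969 / 5679428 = -0.17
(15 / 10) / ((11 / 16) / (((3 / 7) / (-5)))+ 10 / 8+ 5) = -72 / 85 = -0.85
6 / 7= 0.86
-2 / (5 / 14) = -28 / 5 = -5.60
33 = 33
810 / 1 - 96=714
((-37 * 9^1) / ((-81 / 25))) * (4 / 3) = 3700 / 27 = 137.04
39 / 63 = 13 / 21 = 0.62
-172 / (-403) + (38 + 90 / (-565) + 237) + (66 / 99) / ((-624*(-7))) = 6317848631 / 22951656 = 275.27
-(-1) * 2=2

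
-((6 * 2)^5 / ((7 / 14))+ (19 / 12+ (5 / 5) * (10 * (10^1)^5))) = -17971987 / 12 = -1497665.58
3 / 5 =0.60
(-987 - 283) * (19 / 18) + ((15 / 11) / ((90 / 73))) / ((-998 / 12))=-66225442 / 49401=-1340.57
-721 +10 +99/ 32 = -22653/ 32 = -707.91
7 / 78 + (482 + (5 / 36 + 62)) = 254699 / 468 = 544.23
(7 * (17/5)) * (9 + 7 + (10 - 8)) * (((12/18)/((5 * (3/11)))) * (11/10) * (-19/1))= -4377.30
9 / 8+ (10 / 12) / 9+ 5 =1343 / 216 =6.22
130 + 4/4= 131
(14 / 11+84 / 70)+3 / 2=437 / 110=3.97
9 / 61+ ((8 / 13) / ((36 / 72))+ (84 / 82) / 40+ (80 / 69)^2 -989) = -3053325050747 / 3095887860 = -986.25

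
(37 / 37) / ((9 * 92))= 1 / 828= 0.00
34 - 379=-345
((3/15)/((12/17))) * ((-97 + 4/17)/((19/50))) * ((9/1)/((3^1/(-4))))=16450/19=865.79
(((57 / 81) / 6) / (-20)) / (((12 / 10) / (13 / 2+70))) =-323 / 864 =-0.37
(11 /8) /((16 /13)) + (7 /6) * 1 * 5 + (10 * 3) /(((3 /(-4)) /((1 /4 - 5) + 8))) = -47251 /384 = -123.05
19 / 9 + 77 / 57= 592 / 171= 3.46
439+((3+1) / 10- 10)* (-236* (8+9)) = 194771 / 5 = 38954.20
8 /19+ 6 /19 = 14 /19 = 0.74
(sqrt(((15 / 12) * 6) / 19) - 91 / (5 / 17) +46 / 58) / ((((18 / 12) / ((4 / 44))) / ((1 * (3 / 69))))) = -2712 / 3335 +sqrt(570) / 14421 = -0.81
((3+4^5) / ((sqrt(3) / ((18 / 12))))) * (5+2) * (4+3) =50323 * sqrt(3) / 2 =43581.00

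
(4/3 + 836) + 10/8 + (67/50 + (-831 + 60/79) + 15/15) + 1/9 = 767449/71100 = 10.79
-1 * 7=-7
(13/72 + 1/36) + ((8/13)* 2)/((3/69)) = 8897/312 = 28.52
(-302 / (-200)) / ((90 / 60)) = 151 / 150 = 1.01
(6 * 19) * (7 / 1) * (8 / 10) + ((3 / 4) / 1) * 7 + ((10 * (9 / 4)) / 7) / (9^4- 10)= 590317611 / 917140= 643.65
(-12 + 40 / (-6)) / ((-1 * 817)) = 56 / 2451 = 0.02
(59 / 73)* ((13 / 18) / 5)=767 / 6570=0.12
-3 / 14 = -0.21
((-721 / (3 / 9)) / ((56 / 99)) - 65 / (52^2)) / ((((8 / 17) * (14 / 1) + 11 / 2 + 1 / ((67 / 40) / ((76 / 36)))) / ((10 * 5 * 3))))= -611501109075 / 14230996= -42969.66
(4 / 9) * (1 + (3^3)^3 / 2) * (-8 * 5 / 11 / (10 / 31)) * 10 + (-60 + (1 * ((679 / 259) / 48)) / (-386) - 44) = -11158034388353 / 22622688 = -493223.19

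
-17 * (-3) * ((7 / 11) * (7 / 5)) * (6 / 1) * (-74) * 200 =-44382240 / 11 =-4034749.09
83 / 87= 0.95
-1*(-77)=77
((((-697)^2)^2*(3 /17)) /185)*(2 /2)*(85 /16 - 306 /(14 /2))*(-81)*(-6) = -43529047282522197 /10360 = -4201645490590.95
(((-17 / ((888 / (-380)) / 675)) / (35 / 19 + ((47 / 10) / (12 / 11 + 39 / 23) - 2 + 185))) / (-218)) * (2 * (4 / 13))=-121837500 / 1639507259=-0.07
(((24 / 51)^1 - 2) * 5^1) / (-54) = 65 / 459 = 0.14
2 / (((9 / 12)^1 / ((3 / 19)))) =8 / 19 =0.42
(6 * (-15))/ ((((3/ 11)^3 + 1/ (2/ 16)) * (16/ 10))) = -11979/ 1708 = -7.01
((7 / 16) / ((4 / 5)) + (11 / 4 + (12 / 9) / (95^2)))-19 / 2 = -10748519 / 1732800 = -6.20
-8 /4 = -2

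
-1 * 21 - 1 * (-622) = 601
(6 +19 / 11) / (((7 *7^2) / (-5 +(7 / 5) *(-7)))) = -1258 / 3773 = -0.33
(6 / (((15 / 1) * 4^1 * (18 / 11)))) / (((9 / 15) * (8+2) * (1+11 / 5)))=11 / 3456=0.00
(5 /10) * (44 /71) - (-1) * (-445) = -31573 /71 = -444.69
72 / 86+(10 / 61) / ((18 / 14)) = 22774 / 23607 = 0.96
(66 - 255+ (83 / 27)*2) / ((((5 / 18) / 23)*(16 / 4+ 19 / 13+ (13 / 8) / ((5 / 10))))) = -11809304 / 6795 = -1737.94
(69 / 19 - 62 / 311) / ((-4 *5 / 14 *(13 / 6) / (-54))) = 22998654 / 384085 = 59.88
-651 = -651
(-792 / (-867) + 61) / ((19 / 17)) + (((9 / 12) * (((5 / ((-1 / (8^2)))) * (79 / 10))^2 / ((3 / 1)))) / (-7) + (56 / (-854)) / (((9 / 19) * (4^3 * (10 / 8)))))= -5664917558819 / 24825780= -228186.89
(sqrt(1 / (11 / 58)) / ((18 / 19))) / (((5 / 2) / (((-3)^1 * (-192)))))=1216 * sqrt(638) / 55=558.45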